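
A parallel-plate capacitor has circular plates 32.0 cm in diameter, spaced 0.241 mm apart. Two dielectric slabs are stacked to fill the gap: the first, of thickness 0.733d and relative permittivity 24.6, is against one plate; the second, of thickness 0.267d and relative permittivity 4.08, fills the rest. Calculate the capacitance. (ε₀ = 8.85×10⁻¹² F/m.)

C ≈ 31.0 nF

A = π(32.0/2 cm)² = 8.04×10⁻² m².
Stacked slabs ⇒ two capacitors in series, each with the full plate area.
C₁ = κ₁ε₀A/d₁ = 24.6 × 8.85×10⁻¹² × 8.04×10⁻² / 1.77×10⁻⁴ = 9.91×10⁻⁸ F.
C₂ = κ₂ε₀A/d₂ = 4.08 × 8.85×10⁻¹² × 8.04×10⁻² / 6.43×10⁻⁵ = 4.51×10⁻⁸ F.
C = (1/C₁ + 1/C₂)⁻¹ = 3.10×10⁻⁸ F.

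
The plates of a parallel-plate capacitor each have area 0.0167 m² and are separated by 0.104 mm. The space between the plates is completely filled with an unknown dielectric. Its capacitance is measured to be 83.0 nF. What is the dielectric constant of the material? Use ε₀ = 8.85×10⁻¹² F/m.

κ = Cd/(ε₀A) = 8.30×10⁻⁸ × 1.04×10⁻⁴ / (8.85×10⁻¹² × 1.67×10⁻²) = 58.4.

κ ≈ 58.4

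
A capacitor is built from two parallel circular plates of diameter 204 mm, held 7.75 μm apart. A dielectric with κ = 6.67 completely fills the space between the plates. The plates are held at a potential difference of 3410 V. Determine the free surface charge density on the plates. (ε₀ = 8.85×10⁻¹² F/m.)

A = π(204/2 mm)² = 3.27×10⁻² m².
C = κε₀A/d = 6.67 × 8.85×10⁻¹² × 3.27×10⁻² / 7.75×10⁻⁶ = 2.49×10⁻⁷ F.
σ = Q/A = CV/A = 2.49×10⁻⁷ × 3410 / 3.27×10⁻² = 2.60×10⁻² C/m².

2.60 μC/cm²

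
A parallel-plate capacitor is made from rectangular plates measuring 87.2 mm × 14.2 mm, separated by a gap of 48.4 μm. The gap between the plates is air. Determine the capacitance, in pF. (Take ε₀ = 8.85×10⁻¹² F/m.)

226 pF

A = 87.2 × 14.2 mm² = 1.24×10⁻³ m².
C = ε₀A/d = 8.85×10⁻¹² × 1.24×10⁻³ / 4.84×10⁻⁵ = 2.26×10⁻¹⁰ F.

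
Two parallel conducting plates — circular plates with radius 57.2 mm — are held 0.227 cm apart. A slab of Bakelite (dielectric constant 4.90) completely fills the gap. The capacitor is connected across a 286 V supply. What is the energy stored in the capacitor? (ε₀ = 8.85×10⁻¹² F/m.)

U ≈ 8.03 μJ

A = π(57.2 mm)² = 1.03×10⁻² m².
C = κε₀A/d = 4.90 × 8.85×10⁻¹² × 1.03×10⁻² / 2.27×10⁻³ = 1.96×10⁻¹⁰ F.
U = ½CV² = ½ × 1.96×10⁻¹⁰ × (286)² = 8.03×10⁻⁶ J.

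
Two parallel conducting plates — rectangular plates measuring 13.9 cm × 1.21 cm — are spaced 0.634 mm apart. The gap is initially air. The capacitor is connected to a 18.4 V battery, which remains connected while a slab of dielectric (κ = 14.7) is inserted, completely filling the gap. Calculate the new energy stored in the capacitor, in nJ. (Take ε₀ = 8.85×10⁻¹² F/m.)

A = 13.9 × 1.21 cm² = 1.68×10⁻³ m².
Initially C₁ = ε₀A/d = 8.85×10⁻¹² × 1.68×10⁻³ / 6.34×10⁻⁴ = 2.35×10⁻¹¹ F.
U₁ = 3.97×10⁻⁹ J.
Battery connected ⇒ V is held fixed. C₂ = 14.7 C₁ and U = ½CV², so U₂/U₁ = C₂/C₁ = 14.7.
U₂ = 14.7 × 3.97×10⁻⁹ = 5.84×10⁻⁸ J.

U ≈ 58.4 nJ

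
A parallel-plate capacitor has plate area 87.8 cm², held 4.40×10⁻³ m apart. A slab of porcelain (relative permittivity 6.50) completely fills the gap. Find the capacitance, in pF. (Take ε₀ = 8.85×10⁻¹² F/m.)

A = 87.8 cm² = 8.78×10⁻³ m².
C = κε₀A/d = 6.50 × 8.85×10⁻¹² × 8.78×10⁻³ / 4.40×10⁻³ = 1.15×10⁻¹⁰ F.

115 pF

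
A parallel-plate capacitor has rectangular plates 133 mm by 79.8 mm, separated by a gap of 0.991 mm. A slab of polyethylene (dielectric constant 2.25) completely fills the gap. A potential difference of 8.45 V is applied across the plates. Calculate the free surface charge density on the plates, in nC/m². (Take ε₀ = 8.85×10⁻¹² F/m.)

σ ≈ 170 nC/m²

A = 133 × 79.8 mm² = 1.06×10⁻² m².
C = κε₀A/d = 2.25 × 8.85×10⁻¹² × 1.06×10⁻² / 9.91×10⁻⁴ = 2.13×10⁻¹⁰ F.
σ = Q/A = CV/A = 2.13×10⁻¹⁰ × 8.45 / 1.06×10⁻² = 1.70×10⁻⁷ C/m².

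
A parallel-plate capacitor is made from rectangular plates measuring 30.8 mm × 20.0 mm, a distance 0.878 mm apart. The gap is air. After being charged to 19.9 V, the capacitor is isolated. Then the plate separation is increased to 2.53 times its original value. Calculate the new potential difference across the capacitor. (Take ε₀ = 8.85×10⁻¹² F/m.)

A = 30.8 × 20.0 mm² = 6.16×10⁻⁴ m².
Initially C₁ = ε₀A/d = 8.85×10⁻¹² × 6.16×10⁻⁴ / 8.78×10⁻⁴ = 6.21×10⁻¹² F.
V₁ = 19.9 V.
Isolated ⇒ Q is held fixed. C₂ = 0.395 C₁ and V = Q/C, so V₂/V₁ = C₁/C₂ = 2.53.
V₂ = 2.53 × 19.9 = 50.3 V.

V ≈ 50.3 V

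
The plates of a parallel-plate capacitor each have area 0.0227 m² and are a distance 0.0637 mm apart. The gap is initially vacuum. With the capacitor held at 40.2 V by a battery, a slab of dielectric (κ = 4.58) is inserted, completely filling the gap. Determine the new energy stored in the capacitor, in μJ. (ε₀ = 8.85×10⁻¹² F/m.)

U ≈ 11.7 μJ

Initially C₁ = ε₀A/d = 8.85×10⁻¹² × 2.27×10⁻² / 6.37×10⁻⁵ = 3.15×10⁻⁹ F.
U₁ = 2.55×10⁻⁶ J.
Battery connected ⇒ V is held fixed. C₂ = 4.58 C₁ and U = ½CV², so U₂/U₁ = C₂/C₁ = 4.58.
U₂ = 4.58 × 2.55×10⁻⁶ = 1.17×10⁻⁵ J.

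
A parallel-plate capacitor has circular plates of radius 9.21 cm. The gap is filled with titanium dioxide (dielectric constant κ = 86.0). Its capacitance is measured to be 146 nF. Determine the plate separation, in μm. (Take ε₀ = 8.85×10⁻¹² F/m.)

A = π(9.21 cm)² = 2.66×10⁻² m².
d = κε₀A/C = 86.0 × 8.85×10⁻¹² × 2.66×10⁻² / 1.46×10⁻⁷ = 1.39×10⁻⁴ m.

139 μm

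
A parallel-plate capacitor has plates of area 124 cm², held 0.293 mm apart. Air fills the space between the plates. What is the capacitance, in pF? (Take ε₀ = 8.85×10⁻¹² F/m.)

A = 124 cm² = 1.24×10⁻² m².
C = ε₀A/d = 8.85×10⁻¹² × 1.24×10⁻² / 2.93×10⁻⁴ = 3.75×10⁻¹⁰ F.

C ≈ 375 pF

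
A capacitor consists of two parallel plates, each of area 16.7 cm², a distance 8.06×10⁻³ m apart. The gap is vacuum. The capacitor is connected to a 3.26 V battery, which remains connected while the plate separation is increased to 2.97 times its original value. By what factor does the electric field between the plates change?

Battery connected ⇒ V is held fixed.
E = V/d, so E₂/E₁ = d₁/d₂ = 0.337.

0.337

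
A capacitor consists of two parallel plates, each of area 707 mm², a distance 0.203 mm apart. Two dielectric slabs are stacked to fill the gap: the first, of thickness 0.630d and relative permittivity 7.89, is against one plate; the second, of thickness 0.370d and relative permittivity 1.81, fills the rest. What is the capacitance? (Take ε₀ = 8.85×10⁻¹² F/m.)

108 pF

A = 707 mm² = 7.07×10⁻⁴ m².
Stacked slabs ⇒ two capacitors in series, each with the full plate area.
C₁ = κ₁ε₀A/d₁ = 7.89 × 8.85×10⁻¹² × 7.07×10⁻⁴ / 1.28×10⁻⁴ = 3.86×10⁻¹⁰ F.
C₂ = κ₂ε₀A/d₂ = 1.81 × 8.85×10⁻¹² × 7.07×10⁻⁴ / 7.51×10⁻⁵ = 1.51×10⁻¹⁰ F.
C = (1/C₁ + 1/C₂)⁻¹ = 1.08×10⁻¹⁰ F.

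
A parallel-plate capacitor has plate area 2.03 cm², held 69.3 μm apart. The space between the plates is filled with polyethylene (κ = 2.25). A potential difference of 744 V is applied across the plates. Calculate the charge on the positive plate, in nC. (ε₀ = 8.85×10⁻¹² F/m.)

Q ≈ 43.4 nC

A = 2.03 cm² = 2.03×10⁻⁴ m².
C = κε₀A/d = 2.25 × 8.85×10⁻¹² × 2.03×10⁻⁴ / 6.93×10⁻⁵ = 5.83×10⁻¹¹ F.
Q = CV = 5.83×10⁻¹¹ × 744 = 4.34×10⁻⁸ C.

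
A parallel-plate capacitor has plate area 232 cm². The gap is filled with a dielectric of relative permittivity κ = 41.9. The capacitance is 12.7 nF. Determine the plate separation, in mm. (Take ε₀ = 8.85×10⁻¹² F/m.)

A = 232 cm² = 2.32×10⁻² m².
d = κε₀A/C = 41.9 × 8.85×10⁻¹² × 2.32×10⁻² / 1.27×10⁻⁸ = 6.77×10⁻⁴ m.

0.677 mm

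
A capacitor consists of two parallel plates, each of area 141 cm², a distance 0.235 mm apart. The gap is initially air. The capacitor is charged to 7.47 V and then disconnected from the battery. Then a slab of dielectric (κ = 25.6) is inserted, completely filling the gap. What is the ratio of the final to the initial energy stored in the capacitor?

U₂/U₁ ≈ 0.0391

Isolated ⇒ Q is held fixed.
C₂ = 25.6 C₁ and U = Q²/(2C), so U₂/U₁ = C₁/C₂ = 0.0391.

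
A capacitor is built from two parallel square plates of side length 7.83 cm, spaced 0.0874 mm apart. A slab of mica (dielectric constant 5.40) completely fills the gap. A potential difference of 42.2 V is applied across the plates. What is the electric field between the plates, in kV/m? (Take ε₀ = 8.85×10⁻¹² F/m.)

E = V/d = 42.2 / 8.74×10⁻⁵ = 4.83×10⁵ V/m.

E ≈ 483 kV/m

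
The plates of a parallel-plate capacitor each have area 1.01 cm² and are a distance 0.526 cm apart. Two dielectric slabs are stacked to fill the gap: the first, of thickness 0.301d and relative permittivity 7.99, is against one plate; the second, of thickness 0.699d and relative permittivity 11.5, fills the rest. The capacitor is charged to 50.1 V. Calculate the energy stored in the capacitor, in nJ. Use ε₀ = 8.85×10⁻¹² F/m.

A = 1.01 cm² = 1.01×10⁻⁴ m².
Stacked slabs ⇒ two capacitors in series, each with the full plate area.
C₁ = κ₁ε₀A/d₁ = 7.99 × 8.85×10⁻¹² × 1.01×10⁻⁴ / 1.58×10⁻³ = 4.51×10⁻¹² F.
C₂ = κ₂ε₀A/d₂ = 11.5 × 8.85×10⁻¹² × 1.01×10⁻⁴ / 3.68×10⁻³ = 2.80×10⁻¹² F.
C = (1/C₁ + 1/C₂)⁻¹ = 1.73×10⁻¹² F.
U = ½CV² = ½ × 1.73×10⁻¹² × (50.1)² = 2.17×10⁻⁹ J.

U ≈ 2.17 nJ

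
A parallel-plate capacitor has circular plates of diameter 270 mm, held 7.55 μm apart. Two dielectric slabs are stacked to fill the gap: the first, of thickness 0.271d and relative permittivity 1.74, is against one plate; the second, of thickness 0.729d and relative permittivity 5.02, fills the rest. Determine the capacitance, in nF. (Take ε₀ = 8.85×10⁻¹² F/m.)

A = π(270/2 mm)² = 5.73×10⁻² m².
Stacked slabs ⇒ two capacitors in series, each with the full plate area.
C₁ = κ₁ε₀A/d₁ = 1.74 × 8.85×10⁻¹² × 5.73×10⁻² / 2.05×10⁻⁶ = 4.31×10⁻⁷ F.
C₂ = κ₂ε₀A/d₂ = 5.02 × 8.85×10⁻¹² × 5.73×10⁻² / 5.50×10⁻⁶ = 4.62×10⁻⁷ F.
C = (1/C₁ + 1/C₂)⁻¹ = 2.23×10⁻⁷ F.

223 nF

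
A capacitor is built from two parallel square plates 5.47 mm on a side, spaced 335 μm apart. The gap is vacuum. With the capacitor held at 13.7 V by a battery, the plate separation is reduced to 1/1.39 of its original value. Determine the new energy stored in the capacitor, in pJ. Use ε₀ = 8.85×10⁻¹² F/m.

103 pJ

A = (5.47 mm)² = 2.99×10⁻⁵ m².
Initially C₁ = ε₀A/d = 8.85×10⁻¹² × 2.99×10⁻⁵ / 3.35×10⁻⁴ = 7.90×10⁻¹³ F.
U₁ = 7.42×10⁻¹¹ J.
Battery connected ⇒ V is held fixed. C₂ = 1.39 C₁ and U = ½CV², so U₂/U₁ = C₂/C₁ = 1.39.
U₂ = 1.39 × 7.42×10⁻¹¹ = 1.03×10⁻¹⁰ J.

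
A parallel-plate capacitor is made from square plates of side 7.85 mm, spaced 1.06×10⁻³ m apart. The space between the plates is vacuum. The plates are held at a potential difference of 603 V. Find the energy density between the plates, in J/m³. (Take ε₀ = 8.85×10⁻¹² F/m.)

1.43 J/m³

E = V/d = 603 / 1.06×10⁻³ = 5.69×10⁵ V/m.
u = ½ε₀E² = ½ × 8.85×10⁻¹² × (5.69×10⁵)² = 1.43 J/m³.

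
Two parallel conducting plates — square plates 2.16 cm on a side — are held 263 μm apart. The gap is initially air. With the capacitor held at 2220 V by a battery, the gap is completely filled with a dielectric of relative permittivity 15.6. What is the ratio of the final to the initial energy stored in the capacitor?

15.6

Battery connected ⇒ V is held fixed.
C₂ = 15.6 C₁ and U = ½CV², so U₂/U₁ = C₂/C₁ = 15.6.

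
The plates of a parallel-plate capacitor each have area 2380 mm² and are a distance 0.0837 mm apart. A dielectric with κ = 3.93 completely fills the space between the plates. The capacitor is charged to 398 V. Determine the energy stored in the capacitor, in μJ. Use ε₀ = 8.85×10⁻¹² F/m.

U ≈ 78.3 μJ

A = 2380 mm² = 2.38×10⁻³ m².
C = κε₀A/d = 3.93 × 8.85×10⁻¹² × 2.38×10⁻³ / 8.37×10⁻⁵ = 9.89×10⁻¹⁰ F.
U = ½CV² = ½ × 9.89×10⁻¹⁰ × (398)² = 7.83×10⁻⁵ J.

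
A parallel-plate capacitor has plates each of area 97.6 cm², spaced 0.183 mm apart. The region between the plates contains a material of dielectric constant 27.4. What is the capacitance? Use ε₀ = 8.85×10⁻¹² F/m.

C ≈ 12.9 nF

A = 97.6 cm² = 9.76×10⁻³ m².
C = κε₀A/d = 27.4 × 8.85×10⁻¹² × 9.76×10⁻³ / 1.83×10⁻⁴ = 1.29×10⁻⁸ F.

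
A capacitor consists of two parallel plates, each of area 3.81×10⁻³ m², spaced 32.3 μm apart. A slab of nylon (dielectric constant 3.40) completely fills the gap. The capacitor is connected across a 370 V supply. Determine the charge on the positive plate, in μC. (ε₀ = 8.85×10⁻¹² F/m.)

Q ≈ 1.31 μC

C = κε₀A/d = 3.40 × 8.85×10⁻¹² × 3.81×10⁻³ / 3.23×10⁻⁵ = 3.55×10⁻⁹ F.
Q = CV = 3.55×10⁻⁹ × 370 = 1.31×10⁻⁶ C.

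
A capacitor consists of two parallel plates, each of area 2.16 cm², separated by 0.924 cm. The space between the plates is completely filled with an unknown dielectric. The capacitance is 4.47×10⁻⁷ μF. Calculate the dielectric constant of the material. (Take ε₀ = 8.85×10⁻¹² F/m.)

κ ≈ 2.16

A = 2.16 cm² = 2.16×10⁻⁴ m².
κ = Cd/(ε₀A) = 4.47×10⁻¹³ × 9.24×10⁻³ / (8.85×10⁻¹² × 2.16×10⁻⁴) = 2.16.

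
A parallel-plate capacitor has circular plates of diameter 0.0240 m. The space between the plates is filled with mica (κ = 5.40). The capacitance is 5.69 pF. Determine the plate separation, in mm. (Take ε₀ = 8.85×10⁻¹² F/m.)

3.80 mm

A = π(0.0240/2 m)² = 4.52×10⁻⁴ m².
d = κε₀A/C = 5.40 × 8.85×10⁻¹² × 4.52×10⁻⁴ / 5.69×10⁻¹² = 3.80×10⁻³ m.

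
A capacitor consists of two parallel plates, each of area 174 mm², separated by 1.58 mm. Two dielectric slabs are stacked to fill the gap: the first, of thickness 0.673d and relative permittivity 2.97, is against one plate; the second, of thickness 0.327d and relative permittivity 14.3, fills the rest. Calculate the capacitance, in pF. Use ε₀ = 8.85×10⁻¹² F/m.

A = 174 mm² = 1.74×10⁻⁴ m².
Stacked slabs ⇒ two capacitors in series, each with the full plate area.
C₁ = κ₁ε₀A/d₁ = 2.97 × 8.85×10⁻¹² × 1.74×10⁻⁴ / 1.06×10⁻³ = 4.30×10⁻¹² F.
C₂ = κ₂ε₀A/d₂ = 14.3 × 8.85×10⁻¹² × 1.74×10⁻⁴ / 5.17×10⁻⁴ = 4.26×10⁻¹¹ F.
C = (1/C₁ + 1/C₂)⁻¹ = 3.91×10⁻¹² F.

C ≈ 3.91 pF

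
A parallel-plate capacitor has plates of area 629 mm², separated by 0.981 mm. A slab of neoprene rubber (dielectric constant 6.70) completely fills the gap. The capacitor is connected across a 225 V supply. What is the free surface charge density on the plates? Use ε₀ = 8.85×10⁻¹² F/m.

A = 629 mm² = 6.29×10⁻⁴ m².
C = κε₀A/d = 6.70 × 8.85×10⁻¹² × 6.29×10⁻⁴ / 9.81×10⁻⁴ = 3.80×10⁻¹¹ F.
σ = Q/A = CV/A = 3.80×10⁻¹¹ × 225 / 6.29×10⁻⁴ = 1.36×10⁻⁵ C/m².

1.36 nC/cm²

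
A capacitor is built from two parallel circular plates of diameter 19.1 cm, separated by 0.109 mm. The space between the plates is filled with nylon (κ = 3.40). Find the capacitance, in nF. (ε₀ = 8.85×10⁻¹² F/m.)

A = π(19.1/2 cm)² = 2.87×10⁻² m².
C = κε₀A/d = 3.40 × 8.85×10⁻¹² × 2.87×10⁻² / 1.09×10⁻⁴ = 7.91×10⁻⁹ F.

C ≈ 7.91 nF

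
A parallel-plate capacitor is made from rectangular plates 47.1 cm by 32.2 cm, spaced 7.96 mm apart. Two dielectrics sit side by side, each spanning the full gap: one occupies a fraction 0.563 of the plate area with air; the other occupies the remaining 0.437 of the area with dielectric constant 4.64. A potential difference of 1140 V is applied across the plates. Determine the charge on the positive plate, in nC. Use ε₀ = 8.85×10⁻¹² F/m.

Q ≈ 498 nC

A = 47.1 × 32.2 cm² = 0.152 m².
Side-by-side slabs ⇒ two capacitors in parallel, each spanning the full gap.
C₁ = κ₁ε₀A₁/d = 1.00 × 8.85×10⁻¹² × 8.54×10⁻² / 7.96×10⁻³ = 9.49×10⁻¹¹ F.
C₂ = κ₂ε₀A₂/d = 4.64 × 8.85×10⁻¹² × 6.63×10⁻² / 7.96×10⁻³ = 3.42×10⁻¹⁰ F.
C = C₁ + C₂ = 4.37×10⁻¹⁰ F.
Q = CV = 4.37×10⁻¹⁰ × 1140 = 4.98×10⁻⁷ C.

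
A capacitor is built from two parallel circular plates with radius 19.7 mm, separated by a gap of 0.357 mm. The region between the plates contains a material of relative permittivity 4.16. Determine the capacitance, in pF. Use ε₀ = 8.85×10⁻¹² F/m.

A = π(19.7 mm)² = 1.22×10⁻³ m².
C = κε₀A/d = 4.16 × 8.85×10⁻¹² × 1.22×10⁻³ / 3.57×10⁻⁴ = 1.26×10⁻¹⁰ F.

C ≈ 126 pF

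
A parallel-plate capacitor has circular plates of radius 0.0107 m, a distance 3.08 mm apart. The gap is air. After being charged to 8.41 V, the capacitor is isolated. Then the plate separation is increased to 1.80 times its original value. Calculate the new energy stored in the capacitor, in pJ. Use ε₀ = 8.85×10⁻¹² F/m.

U ≈ 65.8 pJ

A = π(0.0107 m)² = 3.60×10⁻⁴ m².
Initially C₁ = ε₀A/d = 8.85×10⁻¹² × 3.60×10⁻⁴ / 3.08×10⁻³ = 1.03×10⁻¹² F.
U₁ = 3.65×10⁻¹¹ J.
Isolated ⇒ Q is held fixed. C₂ = 0.556 C₁ and U = Q²/(2C), so U₂/U₁ = C₁/C₂ = 1.80.
U₂ = 1.80 × 3.65×10⁻¹¹ = 6.58×10⁻¹¹ J.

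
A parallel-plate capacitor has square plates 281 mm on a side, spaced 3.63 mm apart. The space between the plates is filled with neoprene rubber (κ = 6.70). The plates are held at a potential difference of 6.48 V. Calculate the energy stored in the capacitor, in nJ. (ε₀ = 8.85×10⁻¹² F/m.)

27.1 nJ

A = (281 mm)² = 7.90×10⁻² m².
C = κε₀A/d = 6.70 × 8.85×10⁻¹² × 7.90×10⁻² / 3.63×10⁻³ = 1.29×10⁻⁹ F.
U = ½CV² = ½ × 1.29×10⁻⁹ × (6.48)² = 2.71×10⁻⁸ J.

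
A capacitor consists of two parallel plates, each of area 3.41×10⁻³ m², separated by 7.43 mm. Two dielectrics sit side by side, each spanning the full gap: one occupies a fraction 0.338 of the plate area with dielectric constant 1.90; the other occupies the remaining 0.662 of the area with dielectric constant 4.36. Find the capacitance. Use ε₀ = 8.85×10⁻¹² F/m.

Side-by-side slabs ⇒ two capacitors in parallel, each spanning the full gap.
C₁ = κ₁ε₀A₁/d = 1.90 × 8.85×10⁻¹² × 1.15×10⁻³ / 7.43×10⁻³ = 2.61×10⁻¹² F.
C₂ = κ₂ε₀A₂/d = 4.36 × 8.85×10⁻¹² × 2.26×10⁻³ / 7.43×10⁻³ = 1.17×10⁻¹¹ F.
C = C₁ + C₂ = 1.43×10⁻¹¹ F.

14.3 pF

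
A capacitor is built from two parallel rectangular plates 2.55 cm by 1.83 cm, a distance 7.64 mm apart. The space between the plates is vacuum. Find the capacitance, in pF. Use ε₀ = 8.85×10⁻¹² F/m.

A = 2.55 × 1.83 cm² = 4.67×10⁻⁴ m².
C = ε₀A/d = 8.85×10⁻¹² × 4.67×10⁻⁴ / 7.64×10⁻³ = 5.41×10⁻¹³ F.

0.541 pF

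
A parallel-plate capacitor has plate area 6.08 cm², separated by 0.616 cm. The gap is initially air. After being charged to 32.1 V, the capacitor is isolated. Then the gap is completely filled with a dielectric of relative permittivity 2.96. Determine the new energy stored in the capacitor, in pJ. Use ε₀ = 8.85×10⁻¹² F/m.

U ≈ 152 pJ

A = 6.08 cm² = 6.08×10⁻⁴ m².
Initially C₁ = ε₀A/d = 8.85×10⁻¹² × 6.08×10⁻⁴ / 6.16×10⁻³ = 8.74×10⁻¹³ F.
U₁ = 4.50×10⁻¹⁰ J.
Isolated ⇒ Q is held fixed. C₂ = 2.96 C₁ and U = Q²/(2C), so U₂/U₁ = C₁/C₂ = 0.338.
U₂ = 0.338 × 4.50×10⁻¹⁰ = 1.52×10⁻¹⁰ J.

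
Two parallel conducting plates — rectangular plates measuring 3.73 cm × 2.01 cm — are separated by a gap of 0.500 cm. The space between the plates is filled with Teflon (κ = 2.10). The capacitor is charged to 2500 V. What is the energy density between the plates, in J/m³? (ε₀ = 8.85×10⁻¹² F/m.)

E = V/d = 2500 / 5.00×10⁻³ = 5.00×10⁵ V/m.
u = ½κε₀E² = ½ × 2.10 × 8.85×10⁻¹² × (5.00×10⁵)² = 2.32 J/m³.

u ≈ 2.32 J/m³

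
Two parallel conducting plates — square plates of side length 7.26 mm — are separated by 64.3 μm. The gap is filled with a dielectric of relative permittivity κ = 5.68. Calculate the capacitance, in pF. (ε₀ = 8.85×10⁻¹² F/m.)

41.2 pF

A = (7.26 mm)² = 5.27×10⁻⁵ m².
C = κε₀A/d = 5.68 × 8.85×10⁻¹² × 5.27×10⁻⁵ / 6.43×10⁻⁵ = 4.12×10⁻¹¹ F.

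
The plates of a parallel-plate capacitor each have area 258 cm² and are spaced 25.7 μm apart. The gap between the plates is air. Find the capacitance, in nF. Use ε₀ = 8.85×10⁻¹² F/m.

C ≈ 8.88 nF

A = 258 cm² = 2.58×10⁻² m².
C = ε₀A/d = 8.85×10⁻¹² × 2.58×10⁻² / 2.57×10⁻⁵ = 8.88×10⁻⁹ F.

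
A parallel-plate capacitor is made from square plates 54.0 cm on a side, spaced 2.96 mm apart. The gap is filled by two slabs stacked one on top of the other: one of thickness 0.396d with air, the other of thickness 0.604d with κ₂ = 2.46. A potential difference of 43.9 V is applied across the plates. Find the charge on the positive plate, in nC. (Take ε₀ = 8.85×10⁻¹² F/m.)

Q ≈ 59.7 nC

A = (54.0 cm)² = 0.292 m².
Stacked slabs ⇒ two capacitors in series, each with the full plate area.
C₁ = κ₁ε₀A/d₁ = 1.00 × 8.85×10⁻¹² × 0.292 / 1.17×10⁻³ = 2.20×10⁻⁹ F.
C₂ = κ₂ε₀A/d₂ = 2.46 × 8.85×10⁻¹² × 0.292 / 1.79×10⁻³ = 3.55×10⁻⁹ F.
C = (1/C₁ + 1/C₂)⁻¹ = 1.36×10⁻⁹ F.
Q = CV = 1.36×10⁻⁹ × 43.9 = 5.97×10⁻⁸ C.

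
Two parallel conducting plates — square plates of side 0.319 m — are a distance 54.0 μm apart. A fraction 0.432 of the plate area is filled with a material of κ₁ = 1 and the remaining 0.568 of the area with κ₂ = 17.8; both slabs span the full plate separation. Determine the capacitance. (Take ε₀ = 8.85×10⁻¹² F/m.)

A = (0.319 m)² = 0.102 m².
Side-by-side slabs ⇒ two capacitors in parallel, each spanning the full gap.
C₁ = κ₁ε₀A₁/d = 1.00 × 8.85×10⁻¹² × 4.40×10⁻² / 5.40×10⁻⁵ = 7.20×10⁻⁹ F.
C₂ = κ₂ε₀A₂/d = 17.8 × 8.85×10⁻¹² × 5.78×10⁻² / 5.40×10⁻⁵ = 1.69×10⁻⁷ F.
C = C₁ + C₂ = 1.76×10⁻⁷ F.

C ≈ 176 nF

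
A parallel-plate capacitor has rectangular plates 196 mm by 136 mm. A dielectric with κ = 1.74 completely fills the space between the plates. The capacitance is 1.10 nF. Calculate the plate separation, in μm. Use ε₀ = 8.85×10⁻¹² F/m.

A = 196 × 136 mm² = 2.67×10⁻² m².
d = κε₀A/C = 1.74 × 8.85×10⁻¹² × 2.67×10⁻² / 1.10×10⁻⁹ = 3.73×10⁻⁴ m.

d ≈ 373 μm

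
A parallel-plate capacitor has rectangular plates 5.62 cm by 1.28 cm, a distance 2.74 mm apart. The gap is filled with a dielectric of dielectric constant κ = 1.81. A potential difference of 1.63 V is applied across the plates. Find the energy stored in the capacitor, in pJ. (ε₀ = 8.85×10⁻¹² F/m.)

5.59 pJ

A = 5.62 × 1.28 cm² = 7.19×10⁻⁴ m².
C = κε₀A/d = 1.81 × 8.85×10⁻¹² × 7.19×10⁻⁴ / 2.74×10⁻³ = 4.21×10⁻¹² F.
U = ½CV² = ½ × 4.21×10⁻¹² × (1.63)² = 5.59×10⁻¹² J.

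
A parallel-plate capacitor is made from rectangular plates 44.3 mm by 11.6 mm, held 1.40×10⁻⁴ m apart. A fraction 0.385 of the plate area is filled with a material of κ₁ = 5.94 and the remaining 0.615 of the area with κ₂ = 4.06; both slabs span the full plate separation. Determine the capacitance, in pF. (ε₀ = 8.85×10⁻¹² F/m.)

A = 44.3 × 11.6 mm² = 5.14×10⁻⁴ m².
Side-by-side slabs ⇒ two capacitors in parallel, each spanning the full gap.
C₁ = κ₁ε₀A₁/d = 5.94 × 8.85×10⁻¹² × 1.98×10⁻⁴ / 1.40×10⁻⁴ = 7.43×10⁻¹¹ F.
C₂ = κ₂ε₀A₂/d = 4.06 × 8.85×10⁻¹² × 3.16×10⁻⁴ / 1.40×10⁻⁴ = 8.11×10⁻¹¹ F.
C = C₁ + C₂ = 1.55×10⁻¹⁰ F.

C ≈ 155 pF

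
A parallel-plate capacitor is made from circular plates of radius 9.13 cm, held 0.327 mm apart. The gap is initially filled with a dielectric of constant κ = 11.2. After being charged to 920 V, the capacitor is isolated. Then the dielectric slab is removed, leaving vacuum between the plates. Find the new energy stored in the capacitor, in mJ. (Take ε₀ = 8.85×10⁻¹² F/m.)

A = π(9.13 cm)² = 2.62×10⁻² m².
Initially C₁ = κε₀A/d = 11.2 × 8.85×10⁻¹² × 2.62×10⁻² / 3.27×10⁻⁴ = 7.94×10⁻⁹ F.
U₁ = 3.36×10⁻³ J.
Isolated ⇒ Q is held fixed. C₂ = 0.0893 C₁ and U = Q²/(2C), so U₂/U₁ = C₁/C₂ = 11.2.
U₂ = 11.2 × 3.36×10⁻³ = 3.76×10⁻² J.

37.6 mJ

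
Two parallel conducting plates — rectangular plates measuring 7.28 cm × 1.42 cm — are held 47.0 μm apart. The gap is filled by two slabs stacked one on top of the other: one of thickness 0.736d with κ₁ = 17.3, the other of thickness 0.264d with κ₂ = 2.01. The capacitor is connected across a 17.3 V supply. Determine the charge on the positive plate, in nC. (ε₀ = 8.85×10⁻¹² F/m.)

A = 7.28 × 1.42 cm² = 1.03×10⁻³ m².
Stacked slabs ⇒ two capacitors in series, each with the full plate area.
C₁ = κ₁ε₀A/d₁ = 17.3 × 8.85×10⁻¹² × 1.03×10⁻³ / 3.46×10⁻⁵ = 4.58×10⁻⁹ F.
C₂ = κ₂ε₀A/d₂ = 2.01 × 8.85×10⁻¹² × 1.03×10⁻³ / 1.24×10⁻⁵ = 1.48×10⁻⁹ F.
C = (1/C₁ + 1/C₂)⁻¹ = 1.12×10⁻⁹ F.
Q = CV = 1.12×10⁻⁹ × 17.3 = 1.94×10⁻⁸ C.

Q ≈ 19.4 nC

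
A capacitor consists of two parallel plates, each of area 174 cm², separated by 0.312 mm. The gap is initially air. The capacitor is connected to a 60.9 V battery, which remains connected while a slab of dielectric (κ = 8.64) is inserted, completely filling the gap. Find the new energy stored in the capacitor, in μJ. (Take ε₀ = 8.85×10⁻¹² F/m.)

U ≈ 7.91 μJ

A = 174 cm² = 1.74×10⁻² m².
Initially C₁ = ε₀A/d = 8.85×10⁻¹² × 1.74×10⁻² / 3.12×10⁻⁴ = 4.94×10⁻¹⁰ F.
U₁ = 9.15×10⁻⁷ J.
Battery connected ⇒ V is held fixed. C₂ = 8.64 C₁ and U = ½CV², so U₂/U₁ = C₂/C₁ = 8.64.
U₂ = 8.64 × 9.15×10⁻⁷ = 7.91×10⁻⁶ J.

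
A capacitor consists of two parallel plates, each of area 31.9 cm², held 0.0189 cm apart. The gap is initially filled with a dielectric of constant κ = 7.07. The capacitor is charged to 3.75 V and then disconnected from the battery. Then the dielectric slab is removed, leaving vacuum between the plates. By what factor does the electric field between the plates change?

Isolated ⇒ Q is held fixed.
V₂ = Q/C₂ = V₁/0.141; E = V/d, so E₂/E₁ = (V₂/V₁)(d₁/d₂) = 7.07.

E₂/E₁ ≈ 7.07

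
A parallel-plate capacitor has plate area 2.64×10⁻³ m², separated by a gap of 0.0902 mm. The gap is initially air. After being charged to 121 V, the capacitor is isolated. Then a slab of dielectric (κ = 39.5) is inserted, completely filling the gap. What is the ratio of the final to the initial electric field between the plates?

E₂/E₁ ≈ 0.0253

Isolated ⇒ Q is held fixed.
V₂ = Q/C₂ = V₁/39.5; E = V/d, so E₂/E₁ = (V₂/V₁)(d₁/d₂) = 0.0253.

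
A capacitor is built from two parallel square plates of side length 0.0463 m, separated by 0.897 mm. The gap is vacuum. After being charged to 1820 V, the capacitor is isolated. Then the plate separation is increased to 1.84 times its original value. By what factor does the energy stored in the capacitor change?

1.84

Isolated ⇒ Q is held fixed.
C₂ = 0.543 C₁ and U = Q²/(2C), so U₂/U₁ = C₁/C₂ = 1.84.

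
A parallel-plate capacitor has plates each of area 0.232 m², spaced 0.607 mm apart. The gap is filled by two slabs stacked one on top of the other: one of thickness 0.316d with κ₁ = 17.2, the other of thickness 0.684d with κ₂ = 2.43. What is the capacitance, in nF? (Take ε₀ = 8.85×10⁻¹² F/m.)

Stacked slabs ⇒ two capacitors in series, each with the full plate area.
C₁ = κ₁ε₀A/d₁ = 17.2 × 8.85×10⁻¹² × 0.232 / 1.92×10⁻⁴ = 1.84×10⁻⁷ F.
C₂ = κ₂ε₀A/d₂ = 2.43 × 8.85×10⁻¹² × 0.232 / 4.15×10⁻⁴ = 1.20×10⁻⁸ F.
C = (1/C₁ + 1/C₂)⁻¹ = 1.13×10⁻⁸ F.

C ≈ 11.3 nF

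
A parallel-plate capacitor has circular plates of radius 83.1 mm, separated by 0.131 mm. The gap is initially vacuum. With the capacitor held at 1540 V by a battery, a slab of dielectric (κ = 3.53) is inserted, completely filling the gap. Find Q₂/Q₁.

3.53

Battery connected ⇒ V is held fixed.
C₂ = 3.53 C₁ and Q = CV, so Q₂/Q₁ = C₂/C₁ = 3.53.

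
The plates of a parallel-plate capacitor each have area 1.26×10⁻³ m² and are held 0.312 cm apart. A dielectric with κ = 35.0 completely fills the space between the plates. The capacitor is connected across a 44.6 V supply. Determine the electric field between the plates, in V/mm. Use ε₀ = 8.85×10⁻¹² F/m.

E ≈ 14.3 V/mm

E = V/d = 44.6 / 3.12×10⁻³ = 1.43×10⁴ V/m.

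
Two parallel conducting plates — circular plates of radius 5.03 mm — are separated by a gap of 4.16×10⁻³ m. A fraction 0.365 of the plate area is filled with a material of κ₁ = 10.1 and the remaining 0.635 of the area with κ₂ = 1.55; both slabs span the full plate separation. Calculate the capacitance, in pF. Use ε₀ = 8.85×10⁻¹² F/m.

A = π(5.03 mm)² = 7.95×10⁻⁵ m².
Side-by-side slabs ⇒ two capacitors in parallel, each spanning the full gap.
C₁ = κ₁ε₀A₁/d = 10.1 × 8.85×10⁻¹² × 2.90×10⁻⁵ / 4.16×10⁻³ = 6.23×10⁻¹³ F.
C₂ = κ₂ε₀A₂/d = 1.55 × 8.85×10⁻¹² × 5.05×10⁻⁵ / 4.16×10⁻³ = 1.66×10⁻¹³ F.
C = C₁ + C₂ = 7.90×10⁻¹³ F.

0.790 pF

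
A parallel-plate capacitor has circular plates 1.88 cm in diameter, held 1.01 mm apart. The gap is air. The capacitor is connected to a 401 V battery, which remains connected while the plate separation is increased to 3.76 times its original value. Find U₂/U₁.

U₂/U₁ ≈ 0.266

Battery connected ⇒ V is held fixed.
C₂ = 0.266 C₁ and U = ½CV², so U₂/U₁ = C₂/C₁ = 0.266.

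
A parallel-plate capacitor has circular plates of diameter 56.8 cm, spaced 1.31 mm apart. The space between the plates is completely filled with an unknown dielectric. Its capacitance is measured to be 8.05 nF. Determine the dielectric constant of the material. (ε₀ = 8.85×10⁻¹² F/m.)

κ ≈ 4.70

A = π(56.8/2 cm)² = 0.253 m².
κ = Cd/(ε₀A) = 8.05×10⁻⁹ × 1.31×10⁻³ / (8.85×10⁻¹² × 0.253) = 4.70.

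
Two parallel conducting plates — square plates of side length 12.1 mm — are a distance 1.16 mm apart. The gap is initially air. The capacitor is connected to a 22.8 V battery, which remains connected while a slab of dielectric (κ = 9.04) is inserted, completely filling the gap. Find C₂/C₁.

C₂/C₁ ≈ 9.04

C = κε₀A/d scales with κ, so C₂/C₁ = κ = 9.04.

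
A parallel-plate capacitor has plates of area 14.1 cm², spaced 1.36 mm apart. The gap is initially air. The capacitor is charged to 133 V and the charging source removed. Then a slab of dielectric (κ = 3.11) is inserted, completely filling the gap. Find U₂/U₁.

U₂/U₁ ≈ 0.322

Isolated ⇒ Q is held fixed.
C₂ = 3.11 C₁ and U = Q²/(2C), so U₂/U₁ = C₁/C₂ = 0.322.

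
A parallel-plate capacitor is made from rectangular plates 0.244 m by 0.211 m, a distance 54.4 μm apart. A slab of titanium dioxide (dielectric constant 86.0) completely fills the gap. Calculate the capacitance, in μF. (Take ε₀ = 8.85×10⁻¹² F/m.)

0.720 μF

A = 0.244 × 0.211 m² = 5.15×10⁻² m².
C = κε₀A/d = 86.0 × 8.85×10⁻¹² × 5.15×10⁻² / 5.44×10⁻⁵ = 7.20×10⁻⁷ F.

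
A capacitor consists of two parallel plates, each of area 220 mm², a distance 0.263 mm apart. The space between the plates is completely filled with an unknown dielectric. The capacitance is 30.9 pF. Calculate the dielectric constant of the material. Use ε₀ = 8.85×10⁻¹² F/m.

A = 220 mm² = 2.20×10⁻⁴ m².
κ = Cd/(ε₀A) = 3.09×10⁻¹¹ × 2.63×10⁻⁴ / (8.85×10⁻¹² × 2.20×10⁻⁴) = 4.17.

κ ≈ 4.17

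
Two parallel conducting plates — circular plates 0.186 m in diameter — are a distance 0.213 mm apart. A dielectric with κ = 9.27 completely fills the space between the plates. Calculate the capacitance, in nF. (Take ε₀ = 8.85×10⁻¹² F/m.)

10.5 nF

A = π(0.186/2 m)² = 2.72×10⁻² m².
C = κε₀A/d = 9.27 × 8.85×10⁻¹² × 2.72×10⁻² / 2.13×10⁻⁴ = 1.05×10⁻⁸ F.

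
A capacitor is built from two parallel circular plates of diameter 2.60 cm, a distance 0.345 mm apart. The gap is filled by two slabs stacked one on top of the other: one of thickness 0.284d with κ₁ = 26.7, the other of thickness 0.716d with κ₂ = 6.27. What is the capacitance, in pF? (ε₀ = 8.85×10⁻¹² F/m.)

109 pF

A = π(2.60/2 cm)² = 5.31×10⁻⁴ m².
Stacked slabs ⇒ two capacitors in series, each with the full plate area.
C₁ = κ₁ε₀A/d₁ = 26.7 × 8.85×10⁻¹² × 5.31×10⁻⁴ / 9.80×10⁻⁵ = 1.28×10⁻⁹ F.
C₂ = κ₂ε₀A/d₂ = 6.27 × 8.85×10⁻¹² × 5.31×10⁻⁴ / 2.47×10⁻⁴ = 1.19×10⁻¹⁰ F.
C = (1/C₁ + 1/C₂)⁻¹ = 1.09×10⁻¹⁰ F.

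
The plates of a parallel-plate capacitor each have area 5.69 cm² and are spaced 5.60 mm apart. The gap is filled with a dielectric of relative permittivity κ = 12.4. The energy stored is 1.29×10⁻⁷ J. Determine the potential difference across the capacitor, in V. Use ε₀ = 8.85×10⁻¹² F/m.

A = 5.69 cm² = 5.69×10⁻⁴ m².
C = κε₀A/d = 12.4 × 8.85×10⁻¹² × 5.69×10⁻⁴ / 5.60×10⁻³ = 1.12×10⁻¹¹ F.
V = √(2U/C) = √(2 × 1.29×10⁻⁷ / 1.12×10⁻¹¹) = 1.52×10² V.

V ≈ 152 V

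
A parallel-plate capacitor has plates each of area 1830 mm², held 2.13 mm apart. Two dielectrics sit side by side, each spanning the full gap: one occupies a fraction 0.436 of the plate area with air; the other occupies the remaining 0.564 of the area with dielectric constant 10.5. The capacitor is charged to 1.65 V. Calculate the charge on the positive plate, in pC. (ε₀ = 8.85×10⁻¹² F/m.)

A = 1830 mm² = 1.83×10⁻³ m².
Side-by-side slabs ⇒ two capacitors in parallel, each spanning the full gap.
C₁ = κ₁ε₀A₁/d = 1.00 × 8.85×10⁻¹² × 7.98×10⁻⁴ / 2.13×10⁻³ = 3.32×10⁻¹² F.
C₂ = κ₂ε₀A₂/d = 10.5 × 8.85×10⁻¹² × 1.03×10⁻³ / 2.13×10⁻³ = 4.50×10⁻¹¹ F.
C = C₁ + C₂ = 4.83×10⁻¹¹ F.
Q = CV = 4.83×10⁻¹¹ × 1.65 = 7.98×10⁻¹¹ C.

Q ≈ 79.8 pC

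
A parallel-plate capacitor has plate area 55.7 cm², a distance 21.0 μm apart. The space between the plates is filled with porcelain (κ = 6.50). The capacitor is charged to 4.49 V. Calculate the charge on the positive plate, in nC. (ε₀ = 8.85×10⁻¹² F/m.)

68.5 nC

A = 55.7 cm² = 5.57×10⁻³ m².
C = κε₀A/d = 6.50 × 8.85×10⁻¹² × 5.57×10⁻³ / 2.10×10⁻⁵ = 1.53×10⁻⁸ F.
Q = CV = 1.53×10⁻⁸ × 4.49 = 6.85×10⁻⁸ C.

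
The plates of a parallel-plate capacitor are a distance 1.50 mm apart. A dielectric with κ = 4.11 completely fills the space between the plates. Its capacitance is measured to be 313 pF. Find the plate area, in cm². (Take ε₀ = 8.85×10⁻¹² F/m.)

A = Cd/(κε₀) = 3.13×10⁻¹⁰ × 1.50×10⁻³ / (4.11 × 8.85×10⁻¹²) = 1.29×10⁻² m².

129 cm²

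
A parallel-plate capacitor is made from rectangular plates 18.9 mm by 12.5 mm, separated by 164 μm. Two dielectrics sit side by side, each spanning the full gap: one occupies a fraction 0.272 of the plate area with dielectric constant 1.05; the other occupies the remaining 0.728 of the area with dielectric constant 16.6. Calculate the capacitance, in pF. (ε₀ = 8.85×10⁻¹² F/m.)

C ≈ 158 pF

A = 18.9 × 12.5 mm² = 2.36×10⁻⁴ m².
Side-by-side slabs ⇒ two capacitors in parallel, each spanning the full gap.
C₁ = κ₁ε₀A₁/d = 1.05 × 8.85×10⁻¹² × 6.43×10⁻⁵ / 1.64×10⁻⁴ = 3.64×10⁻¹² F.
C₂ = κ₂ε₀A₂/d = 16.6 × 8.85×10⁻¹² × 1.72×10⁻⁴ / 1.64×10⁻⁴ = 1.54×10⁻¹⁰ F.
C = C₁ + C₂ = 1.58×10⁻¹⁰ F.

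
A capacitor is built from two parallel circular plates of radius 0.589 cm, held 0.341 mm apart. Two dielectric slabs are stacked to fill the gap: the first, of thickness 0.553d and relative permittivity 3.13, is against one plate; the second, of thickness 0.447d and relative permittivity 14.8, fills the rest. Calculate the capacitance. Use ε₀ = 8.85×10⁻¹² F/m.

A = π(0.589 cm)² = 1.09×10⁻⁴ m².
Stacked slabs ⇒ two capacitors in series, each with the full plate area.
C₁ = κ₁ε₀A/d₁ = 3.13 × 8.85×10⁻¹² × 1.09×10⁻⁴ / 1.89×10⁻⁴ = 1.60×10⁻¹¹ F.
C₂ = κ₂ε₀A/d₂ = 14.8 × 8.85×10⁻¹² × 1.09×10⁻⁴ / 1.52×10⁻⁴ = 9.37×10⁻¹¹ F.
C = (1/C₁ + 1/C₂)⁻¹ = 1.37×10⁻¹¹ F.

13.7 pF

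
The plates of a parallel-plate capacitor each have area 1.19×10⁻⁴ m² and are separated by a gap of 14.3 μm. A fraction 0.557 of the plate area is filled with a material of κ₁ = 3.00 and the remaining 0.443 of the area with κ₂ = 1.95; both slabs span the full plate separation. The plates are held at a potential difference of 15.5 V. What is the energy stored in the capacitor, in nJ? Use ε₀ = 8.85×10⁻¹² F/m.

Side-by-side slabs ⇒ two capacitors in parallel, each spanning the full gap.
C₁ = κ₁ε₀A₁/d = 3.00 × 8.85×10⁻¹² × 6.63×10⁻⁵ / 1.43×10⁻⁵ = 1.23×10⁻¹⁰ F.
C₂ = κ₂ε₀A₂/d = 1.95 × 8.85×10⁻¹² × 5.27×10⁻⁵ / 1.43×10⁻⁵ = 6.36×10⁻¹¹ F.
C = C₁ + C₂ = 1.87×10⁻¹⁰ F.
U = ½CV² = ½ × 1.87×10⁻¹⁰ × (15.5)² = 2.24×10⁻⁸ J.

U ≈ 22.4 nJ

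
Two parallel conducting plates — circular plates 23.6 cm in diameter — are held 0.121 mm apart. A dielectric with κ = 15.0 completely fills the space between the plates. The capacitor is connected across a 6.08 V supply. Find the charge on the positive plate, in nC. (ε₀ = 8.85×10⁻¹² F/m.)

Q ≈ 292 nC

A = π(23.6/2 cm)² = 4.37×10⁻² m².
C = κε₀A/d = 15.0 × 8.85×10⁻¹² × 4.37×10⁻² / 1.21×10⁻⁴ = 4.80×10⁻⁸ F.
Q = CV = 4.80×10⁻⁸ × 6.08 = 2.92×10⁻⁷ C.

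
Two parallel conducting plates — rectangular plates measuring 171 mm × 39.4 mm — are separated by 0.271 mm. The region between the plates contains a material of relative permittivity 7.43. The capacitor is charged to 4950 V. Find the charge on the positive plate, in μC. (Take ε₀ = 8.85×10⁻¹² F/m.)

8.09 μC

A = 171 × 39.4 mm² = 6.74×10⁻³ m².
C = κε₀A/d = 7.43 × 8.85×10⁻¹² × 6.74×10⁻³ / 2.71×10⁻⁴ = 1.63×10⁻⁹ F.
Q = CV = 1.63×10⁻⁹ × 4950 = 8.09×10⁻⁶ C.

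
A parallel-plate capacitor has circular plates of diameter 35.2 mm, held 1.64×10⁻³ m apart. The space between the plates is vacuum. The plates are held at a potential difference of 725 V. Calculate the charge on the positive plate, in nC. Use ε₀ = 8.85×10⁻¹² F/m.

Q ≈ 3.81 nC

A = π(35.2/2 mm)² = 9.73×10⁻⁴ m².
C = ε₀A/d = 8.85×10⁻¹² × 9.73×10⁻⁴ / 1.64×10⁻³ = 5.25×10⁻¹² F.
Q = CV = 5.25×10⁻¹² × 725 = 3.81×10⁻⁹ C.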